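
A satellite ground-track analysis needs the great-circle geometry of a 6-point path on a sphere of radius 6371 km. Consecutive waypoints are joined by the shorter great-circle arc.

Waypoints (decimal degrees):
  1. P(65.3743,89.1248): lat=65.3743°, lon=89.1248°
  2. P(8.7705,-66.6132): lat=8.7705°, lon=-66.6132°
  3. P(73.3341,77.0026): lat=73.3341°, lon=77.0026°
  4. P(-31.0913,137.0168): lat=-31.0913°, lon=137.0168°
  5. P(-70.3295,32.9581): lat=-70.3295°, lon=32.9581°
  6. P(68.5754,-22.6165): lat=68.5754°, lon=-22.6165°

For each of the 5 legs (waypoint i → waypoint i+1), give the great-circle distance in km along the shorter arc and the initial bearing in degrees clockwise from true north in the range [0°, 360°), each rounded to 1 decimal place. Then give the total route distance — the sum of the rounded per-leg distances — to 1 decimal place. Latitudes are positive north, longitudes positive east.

Leg 1: dist=11530.9 km, bearing=335.3°
Leg 2: dist=10531.3 km, bearing=9.8°
Leg 3: dist=12435.7 km, bearing=127.0°
Leg 4: dist=7272.4 km, bearing=201.0°
Leg 5: dist=15991.0 km, bearing=329.3°
Total: 57761.3 km

Leg 1: φ1=1.1409968, φ2=0.1530741, Δφ=-0.9879227, Δλ=-2.7181409 rad; a=sin²(Δφ/2)+cosφ1·cosφ2·sin²(Δλ/2)=0.6184169422; c=2·atan2(√a, √(1-a))=1.809902048; dist=6371·c=11530.886 ≈ 11530.9 km; running total=11530.9 km
Leg 1 bearing: y=sinΔλ·cosφ2=-0.40610504, x=cosφ1·sinφ2-sinφ1·cosφ2·cosΔλ=0.88260320; θ=atan2(y, x)=-24.7082° <0 so +360° → 335.2918° ≈ 335.3°
Leg 2: φ1=0.1530741, φ2=1.2799215, Δφ=1.1268474, Δλ=2.5065686 rad; a=sin²(Δφ/2)+cosφ1·cosφ2·sin²(Δλ/2)=0.5410555417; c=2·atan2(√a, √(1-a))=1.652999960; dist=6371·c=10531.263 ≈ 10531.3 km; running total=22062.2 km
Leg 2 bearing: y=sinΔλ·cosφ2=0.17012319, x=cosφ1·sinφ2-sinφ1·cosφ2·cosΔλ=0.98199586; θ=atan2(y, x)=9.8285° ≈ 9.8°
Leg 3: φ1=1.2799215, φ2=-0.5426456, Δφ=-1.8225671, Δλ=1.0474454 rad; a=sin²(Δφ/2)+cosφ1·cosφ2·sin²(Δλ/2)=0.6859839029; c=2·atan2(√a, √(1-a))=1.951924369; dist=6371·c=12435.710 ≈ 12435.7 km; running total=34497.9 km
Leg 3 bearing: y=sinΔλ·cosφ2=0.74172306, x=cosφ1·sinφ2-sinφ1·cosφ2·cosΔλ=-0.55811008; θ=atan2(y, x)=126.9597° ≈ 127.0°
Leg 4: φ1=-0.5426456, φ2=-1.2274813, Δφ=-0.6848358, Δλ=-1.8161669 rad; a=sin²(Δφ/2)+cosφ1·cosφ2·sin²(Δλ/2)=0.2918768059; c=2·atan2(√a, √(1-a))=1.141483169; dist=6371·c=7272.389 ≈ 7272.4 km; running total=41770.3 km
Leg 4 bearing: y=sinΔλ·cosφ2=-0.32652811, x=cosφ1·sinφ2-sinφ1·cosφ2·cosΔλ=-0.84859787; θ=atan2(y, x)=-158.9540° <0 so +360° → 201.0460° ≈ 201.0°
Leg 5: φ1=-1.2274813, φ2=1.1968665, Δφ=2.4243479, Δλ=-0.9699598 rad; a=sin²(Δφ/2)+cosφ1·cosφ2·sin²(Δλ/2)=0.9035322564; c=2·atan2(√a, √(1-a))=2.509959916; dist=6371·c=15990.955 ≈ 15991.0 km; running total=57761.3 km
Leg 5 bearing: y=sinΔλ·cosφ2=-0.30130306, x=cosφ1·sinφ2-sinφ1·cosφ2·cosΔλ=0.50780246; θ=atan2(y, x)=-30.6826° <0 so +360° → 329.3174° ≈ 329.3°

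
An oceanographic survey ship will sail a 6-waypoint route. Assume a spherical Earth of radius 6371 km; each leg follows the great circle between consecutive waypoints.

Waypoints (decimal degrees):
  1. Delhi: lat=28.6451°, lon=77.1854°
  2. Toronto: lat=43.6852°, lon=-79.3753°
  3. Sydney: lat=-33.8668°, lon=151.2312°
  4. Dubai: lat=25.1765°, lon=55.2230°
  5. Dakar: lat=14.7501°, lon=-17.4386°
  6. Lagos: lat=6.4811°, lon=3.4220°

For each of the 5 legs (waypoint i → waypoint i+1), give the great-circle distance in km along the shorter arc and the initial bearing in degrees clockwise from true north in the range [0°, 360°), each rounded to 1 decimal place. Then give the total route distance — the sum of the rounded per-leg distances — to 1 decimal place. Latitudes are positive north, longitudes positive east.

Leg 1: dist=11625.0 km, bearing=342.7°
Leg 2: dist=15566.6 km, bearing=266.5°
Leg 3: dist=12054.0 km, bearing=288.5°
Leg 4: dist=7598.9 km, bearing=276.7°
Leg 5: dist=2455.9 km, bearing=109.8°
Total: 49300.4 km

Leg 1: φ1=0.4999513, φ2=0.7624506, Δφ=0.2624993, Δλ=-2.7324997 rad; a=sin²(Δφ/2)+cosφ1·cosφ2·sin²(Δλ/2)=0.6255801280; c=2·atan2(√a, √(1-a))=1.824675075; dist=6371·c=11625.005 ≈ 11625.0 km; running total=11625.0 km
Leg 1 bearing: y=sinΔλ·cosφ2=-0.28765090, x=cosφ1·sinφ2-sinφ1·cosφ2·cosΔλ=0.92421615; θ=atan2(y, x)=-17.2881° <0 so +360° → 342.7119° ≈ 342.7°
Leg 2: φ1=0.7624506, φ2=-0.5910872, Δφ=-1.3535377, Δλ=4.0248427 rad; a=sin²(Δφ/2)+cosφ1·cosφ2·sin²(Δλ/2)=0.8829866338; c=2·atan2(√a, √(1-a))=2.443350231; dist=6371·c=15566.584 ≈ 15566.6 km; running total=27191.6 km
Leg 2 bearing: y=sinΔλ·cosφ2=-0.64168777, x=cosφ1·sinφ2-sinφ1·cosφ2·cosΔλ=-0.03900967; θ=atan2(y, x)=-93.4789° <0 so +360° → 266.5211° ≈ 266.5°
Leg 3: φ1=-0.5910872, φ2=0.4394128, Δφ=1.0305000, Δλ=-1.6756592 rad; a=sin²(Δφ/2)+cosφ1·cosφ2·sin²(Δλ/2)=0.6578600208; c=2·atan2(√a, √(1-a))=1.892011740; dist=6371·c=12054.007 ≈ 12054.0 km; running total=39245.6 km
Leg 3 bearing: y=sinΔλ·cosφ2=-0.90003037, x=cosφ1·sinφ2-sinφ1·cosφ2·cosΔλ=0.30044332; θ=atan2(y, x)=-71.5402° <0 so +360° → 288.4598° ≈ 288.5°
Leg 4: φ1=0.4394128, φ2=0.2574378, Δφ=-0.1819750, Δλ=-1.2681842 rad; a=sin²(Δφ/2)+cosφ1·cosφ2·sin²(Δλ/2)=0.3154368588; c=2·atan2(√a, √(1-a))=1.192727591; dist=6371·c=7598.867 ≈ 7598.9 km; running total=46844.5 km
Leg 4 bearing: y=sinΔλ·cosφ2=-0.92310419, x=cosφ1·sinφ2-sinφ1·cosφ2·cosΔλ=0.10781673; θ=atan2(y, x)=-83.3382° <0 so +360° → 276.6618° ≈ 276.7°
Leg 5: φ1=0.2574378, φ2=0.1131165, Δφ=-0.1443213, Δλ=0.3640862 rad; a=sin²(Δφ/2)+cosφ1·cosφ2·sin²(Δλ/2)=0.0366906919; c=2·atan2(√a, √(1-a))=0.385478514; dist=6371·c=2455.884 ≈ 2455.9 km; running total=49300.4 km
Leg 5 bearing: y=sinΔλ·cosφ2=0.35381975, x=cosφ1·sinφ2-sinφ1·cosφ2·cosΔλ=-0.12723808; θ=atan2(y, x)=109.7792° ≈ 109.8°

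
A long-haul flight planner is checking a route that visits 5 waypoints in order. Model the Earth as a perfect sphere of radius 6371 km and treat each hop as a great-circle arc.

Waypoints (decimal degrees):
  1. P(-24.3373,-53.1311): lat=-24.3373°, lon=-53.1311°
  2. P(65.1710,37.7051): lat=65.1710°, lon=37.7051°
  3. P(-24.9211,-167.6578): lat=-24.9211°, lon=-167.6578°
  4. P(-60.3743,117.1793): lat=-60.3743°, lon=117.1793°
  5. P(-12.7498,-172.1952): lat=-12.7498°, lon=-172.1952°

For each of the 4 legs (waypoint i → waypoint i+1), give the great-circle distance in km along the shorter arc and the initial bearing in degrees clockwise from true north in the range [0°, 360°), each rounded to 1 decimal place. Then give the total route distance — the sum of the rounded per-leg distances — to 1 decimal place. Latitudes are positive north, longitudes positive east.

Leg 1: dist=12488.2 km, bearing=27.0°
Leg 2: dist=15188.8 km, bearing=34.4°
Leg 3: dist=6810.0 km, bearing=213.0°
Leg 4: dist=7717.3 km, bearing=79.4°
Total: 42204.3 km

Leg 1: φ1=-0.4247660, φ2=1.1374485, Δφ=1.5622145, Δλ=1.5853908 rad; a=sin²(Δφ/2)+cosφ1·cosφ2·sin²(Δλ/2)=0.6897990197; c=2·atan2(√a, √(1-a))=1.960158104; dist=6371·c=12488.167 ≈ 12488.2 km; running total=12488.2 km
Leg 1 bearing: y=sinΔλ·cosφ2=0.41986678, x=cosφ1·sinφ2-sinφ1·cosφ2·cosΔλ=0.82438900; θ=atan2(y, x)=26.9900° ≈ 27.0°
Leg 2: φ1=1.1374485, φ2=-0.4349552, Δφ=-1.5724038, Δλ=-3.5842588 rad; a=sin²(Δφ/2)+cosφ1·cosφ2·sin²(Δλ/2)=0.8632640546; c=2·atan2(√a, √(1-a))=2.384051994; dist=6371·c=15188.795 ≈ 15188.8 km; running total=27677.0 km
Leg 2 bearing: y=sinΔλ·cosφ2=0.38846597, x=cosφ1·sinφ2-sinφ1·cosφ2·cosΔλ=0.56679017; θ=atan2(y, x)=34.4259° ≈ 34.4°
Leg 3: φ1=-0.4349552, φ2=-1.0537303, Δφ=-0.6187751, Δλ=4.9713452 rad; a=sin²(Δφ/2)+cosφ1·cosφ2·sin²(Δλ/2)=0.2594582390; c=2·atan2(√a, √(1-a))=1.068906088; dist=6371·c=6810.001 ≈ 6810.0 km; running total=34487.0 km
Leg 3 bearing: y=sinΔλ·cosφ2=-0.47784971, x=cosφ1·sinφ2-sinφ1·cosφ2·cosΔλ=-0.73499544; θ=atan2(y, x)=-146.9705° <0 so +360° → 213.0295° ≈ 213.0°
Leg 4: φ1=-1.0537303, φ2=-0.2225260, Δφ=0.8312043, Δλ=-5.0505378 rad; a=sin²(Δφ/2)+cosφ1·cosφ2·sin²(Δλ/2)=0.3241048904; c=2·atan2(√a, √(1-a))=1.211313443; dist=6371·c=7717.278 ≈ 7717.3 km; running total=42204.3 km
Leg 4 bearing: y=sinΔλ·cosφ2=0.92010980, x=cosφ1·sinφ2-sinφ1·cosφ2·cosΔλ=0.17216737; θ=atan2(y, x)=79.4016° ≈ 79.4°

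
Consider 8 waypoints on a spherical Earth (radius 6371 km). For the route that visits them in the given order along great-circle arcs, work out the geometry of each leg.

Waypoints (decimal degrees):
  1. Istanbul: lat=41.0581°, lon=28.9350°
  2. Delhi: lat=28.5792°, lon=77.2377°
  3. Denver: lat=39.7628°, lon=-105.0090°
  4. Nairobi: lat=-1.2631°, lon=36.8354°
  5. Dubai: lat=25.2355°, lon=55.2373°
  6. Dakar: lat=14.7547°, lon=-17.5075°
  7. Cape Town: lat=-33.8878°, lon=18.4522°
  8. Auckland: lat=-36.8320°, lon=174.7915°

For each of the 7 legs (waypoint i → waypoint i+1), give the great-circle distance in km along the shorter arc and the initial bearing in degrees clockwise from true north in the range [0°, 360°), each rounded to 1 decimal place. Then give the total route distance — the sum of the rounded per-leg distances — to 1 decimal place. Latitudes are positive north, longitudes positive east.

Leg 1: dist=4559.3 km, bearing=92.0°
Leg 2: dist=12412.2 km, bearing=1.9°
Leg 3: dist=14255.2 km, bearing=51.8°
Leg 4: dist=3550.4 km, bearing=32.7°
Leg 5: dist=7606.2 km, bearing=276.7°
Leg 6: dist=6614.4 km, bearing=145.5°
Leg 7: dist=11778.0 km, bearing=160.5°
Total: 60775.7 km

Leg 1: φ1=0.7165990, φ2=0.4988011, Δφ=-0.2177979, Δλ=0.8430412 rad; a=sin²(Δφ/2)+cosφ1·cosφ2·sin²(Δλ/2)=0.1226608194; c=2·atan2(√a, √(1-a))=0.715632578; dist=6371·c=4559.295 ≈ 4559.3 km; running total=4559.3 km
Leg 1 bearing: y=sinΔλ·cosφ2=0.65569285, x=cosφ1·sinφ2-sinφ1·cosφ2·cosΔλ=-0.02296652; θ=atan2(y, x)=92.0060° ≈ 92.0°
Leg 2: φ1=0.4988011, φ2=0.6939918, Δφ=0.1951906, Δλ=-3.1808050 rad; a=sin²(Δφ/2)+cosφ1·cosφ2·sin²(Δλ/2)=0.6842733318; c=2·atan2(√a, √(1-a))=1.948241478; dist=6371·c=12412.246 ≈ 12412.2 km; running total=16971.5 km
Leg 2 bearing: y=sinΔλ·cosφ2=0.03013474, x=cosφ1·sinφ2-sinφ1·cosφ2·cosΔλ=0.92912069; θ=atan2(y, x)=1.8577° ≈ 1.9°
Leg 3: φ1=0.6939918, φ2=-0.0220453, Δφ=-0.7160370, Δλ=2.4756518 rad; a=sin²(Δφ/2)+cosφ1·cosφ2·sin²(Δλ/2)=0.8092039684; c=2·atan2(√a, √(1-a))=2.237511517; dist=6371·c=14255.186 ≈ 14255.2 km; running total=31226.7 km
Leg 3 bearing: y=sinΔλ·cosφ2=0.61764911, x=cosφ1·sinφ2-sinφ1·cosφ2·cosΔλ=0.48588188; θ=atan2(y, x)=51.8092° ≈ 51.8°
Leg 4: φ1=-0.0220453, φ2=0.4404426, Δφ=0.4624878, Δλ=0.3211737 rad; a=sin²(Δφ/2)+cosφ1·cosφ2·sin²(Δλ/2)=0.0756489187; c=2·atan2(√a, √(1-a))=0.557269863; dist=6371·c=3550.366 ≈ 3550.4 km; running total=34777.1 km
Leg 4 bearing: y=sinΔλ·cosφ2=0.28555292, x=cosφ1·sinφ2-sinφ1·cosφ2·cosΔλ=0.44515634; θ=atan2(y, x)=32.6788° ≈ 32.7°
Leg 5: φ1=0.4404426, φ2=0.2575181, Δφ=-0.1829245, Δλ=-1.2696363 rad; a=sin²(Δφ/2)+cosφ1·cosφ2·sin²(Δλ/2)=0.3159740365; c=2·atan2(√a, √(1-a))=1.193883318; dist=6371·c=7606.231 ≈ 7606.2 km; running total=42383.3 km
Leg 5 bearing: y=sinΔλ·cosφ2=-0.92350218, x=cosφ1·sinφ2-sinφ1·cosφ2·cosΔλ=0.10808100; θ=atan2(y, x)=-83.3248° <0 so +360° → 276.6752° ≈ 276.7°
Leg 6: φ1=0.2575181, φ2=-0.5914537, Δφ=-0.8489718, Δλ=0.6276152 rad; a=sin²(Δφ/2)+cosφ1·cosφ2·sin²(Δλ/2)=0.2461130199; c=2·atan2(√a, √(1-a))=1.038197451; dist=6371·c=6614.356 ≈ 6614.4 km; running total=48997.7 km
Leg 6 bearing: y=sinΔλ·cosφ2=0.48746628, x=cosφ1·sinφ2-sinφ1·cosφ2·cosΔλ=-0.71031136; θ=atan2(y, x)=145.5393° ≈ 145.5°
Leg 7: φ1=-0.5914537, φ2=-0.6428397, Δφ=-0.0513860, Δλ=2.7286355 rad; a=sin²(Δφ/2)+cosφ1·cosφ2·sin²(Δλ/2)=0.6371673052; c=2·atan2(√a, √(1-a))=1.848694025; dist=6371·c=11778.030 ≈ 11778.0 km; running total=60775.7 km
Leg 7 bearing: y=sinΔλ·cosφ2=0.32121489, x=cosφ1·sinφ2-sinφ1·cosφ2·cosΔλ=-0.90640031; θ=atan2(y, x)=160.4864° ≈ 160.5°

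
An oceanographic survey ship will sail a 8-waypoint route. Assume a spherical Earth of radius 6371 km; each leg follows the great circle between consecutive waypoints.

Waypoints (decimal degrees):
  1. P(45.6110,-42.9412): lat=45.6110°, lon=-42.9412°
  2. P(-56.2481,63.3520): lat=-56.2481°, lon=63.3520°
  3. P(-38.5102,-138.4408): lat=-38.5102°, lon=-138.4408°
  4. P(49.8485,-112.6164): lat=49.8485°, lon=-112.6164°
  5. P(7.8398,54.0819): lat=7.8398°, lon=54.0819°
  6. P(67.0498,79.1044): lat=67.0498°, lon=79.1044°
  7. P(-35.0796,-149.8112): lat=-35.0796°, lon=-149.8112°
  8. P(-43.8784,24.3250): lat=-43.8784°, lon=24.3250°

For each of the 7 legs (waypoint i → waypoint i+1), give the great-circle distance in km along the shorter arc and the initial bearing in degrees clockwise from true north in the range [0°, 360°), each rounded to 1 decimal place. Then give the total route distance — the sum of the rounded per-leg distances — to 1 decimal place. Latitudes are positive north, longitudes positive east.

Leg 1: dist=14976.2 km, bearing=131.4°
Leg 2: dist=9279.5 km, bearing=163.0°
Leg 3: dist=10146.1 km, bearing=16.3°
Leg 4: dist=13472.1 km, bearing=15.4°
Leg 5: dist=6849.5 km, bearing=10.8°
Leg 6: dist=15304.9 km, bearing=66.3°
Leg 7: dist=11215.3 km, bearing=175.7°
Total: 81243.6 km

Leg 1: φ1=0.7960621, φ2=-0.9817145, Δφ=-1.7777767, Δλ=1.8551663 rad; a=sin²(Δφ/2)+cosφ1·cosφ2·sin²(Δλ/2)=0.8515995676; c=2·atan2(√a, √(1-a))=2.350683402; dist=6371·c=14976.204 ≈ 14976.2 km; running total=14976.2 km
Leg 1 bearing: y=sinΔλ·cosφ2=0.53328422, x=cosφ1·sinφ2-sinφ1·cosφ2·cosΔλ=-0.47023284; θ=atan2(y, x)=131.4048° ≈ 131.4°
Leg 2: φ1=-0.9817145, φ2=-0.6721298, Δφ=0.3095848, Δλ=-3.5219488 rad; a=sin²(Δφ/2)+cosφ1·cosφ2·sin²(Δλ/2)=0.4429883280; c=2·atan2(√a, √(1-a))=1.456524450; dist=6371·c=9279.517 ≈ 9279.5 km; running total=24255.7 km
Leg 2 bearing: y=sinΔλ·cosφ2=0.29050304, x=cosφ1·sinφ2-sinφ1·cosφ2·cosΔλ=-0.95005614; θ=atan2(y, x)=162.9977° ≈ 163.0°
Leg 3: φ1=-0.6721298, φ2=0.8700205, Δφ=1.5421502, Δλ=0.4507208 rad; a=sin²(Δφ/2)+cosφ1·cosφ2·sin²(Δλ/2)=0.5108734153; c=2·atan2(√a, √(1-a))=1.592544872; dist=6371·c=10146.103 ≈ 10146.1 km; running total=34401.8 km
Leg 3 bearing: y=sinΔλ·cosφ2=0.28088896, x=cosφ1·sinφ2-sinφ1·cosφ2·cosΔλ=0.95949386; θ=atan2(y, x)=16.3172° ≈ 16.3°
Leg 4: φ1=0.8700205, φ2=0.1368303, Δφ=-0.7331901, Δλ=2.9094342 rad; a=sin²(Δφ/2)+cosφ1·cosφ2·sin²(Δλ/2)=0.7586938371; c=2·atan2(√a, √(1-a))=2.114591780; dist=6371·c=13472.064 ≈ 13472.1 km; running total=47873.9 km
Leg 4 bearing: y=sinΔλ·cosφ2=0.22792814, x=cosφ1·sinφ2-sinφ1·cosφ2·cosΔλ=0.82483862; θ=atan2(y, x)=15.4471° ≈ 15.4°
Leg 5: φ1=0.1368303, φ2=1.1702398, Δφ=1.0334095, Δλ=0.4367250 rad; a=sin²(Δφ/2)+cosφ1·cosφ2·sin²(Δλ/2)=0.2621816090; c=2·atan2(√a, √(1-a))=1.075108526; dist=6371·c=6849.516 ≈ 6849.5 km; running total=54723.4 km
Leg 5 bearing: y=sinΔλ·cosφ2=0.16493069, x=cosφ1·sinφ2-sinφ1·cosφ2·cosΔλ=0.86404139; θ=atan2(y, x)=10.8068° ≈ 10.8°
Leg 6: φ1=1.1702398, φ2=-0.6122545, Δφ=-1.7824943, Δλ=-3.9953309 rad; a=sin²(Δφ/2)+cosφ1·cosφ2·sin²(Δλ/2)=0.8694629937; c=2·atan2(√a, √(1-a))=2.402271294; dist=6371·c=15304.870 ≈ 15304.9 km; running total=70028.3 km
Leg 6 bearing: y=sinΔλ·cosφ2=0.61682836, x=cosφ1·sinφ2-sinφ1·cosφ2·cosΔλ=0.27112941; θ=atan2(y, x)=66.2719° ≈ 66.3°
Leg 7: φ1=-0.6122545, φ2=-0.7658226, Δφ=-0.1535680, Δλ=3.0392500 rad; a=sin²(Δφ/2)+cosφ1·cosφ2·sin²(Δλ/2)=0.5942210023; c=2·atan2(√a, √(1-a))=1.760371814; dist=6371·c=11215.329 ≈ 11215.3 km; running total=81243.6 km
Leg 7 bearing: y=sinΔλ·cosφ2=0.07364112, x=cosφ1·sinφ2-sinφ1·cosφ2·cosΔλ=-0.97931946; θ=atan2(y, x)=175.6997° ≈ 175.7°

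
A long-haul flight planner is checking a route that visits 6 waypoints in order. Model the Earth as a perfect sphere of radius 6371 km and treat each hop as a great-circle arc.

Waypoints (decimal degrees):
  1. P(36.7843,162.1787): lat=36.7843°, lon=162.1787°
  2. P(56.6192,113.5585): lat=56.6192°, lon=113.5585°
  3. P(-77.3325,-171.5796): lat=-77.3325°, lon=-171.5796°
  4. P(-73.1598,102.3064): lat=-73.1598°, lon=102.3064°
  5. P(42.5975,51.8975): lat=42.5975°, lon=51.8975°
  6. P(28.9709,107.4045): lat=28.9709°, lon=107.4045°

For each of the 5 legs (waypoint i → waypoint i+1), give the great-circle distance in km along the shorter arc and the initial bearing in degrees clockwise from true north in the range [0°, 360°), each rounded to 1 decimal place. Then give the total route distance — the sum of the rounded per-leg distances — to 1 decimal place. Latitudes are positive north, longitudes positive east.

Leg 1: dist=4191.1 km, bearing=317.5°
Leg 2: dist=15740.1 km, bearing=160.1°
Leg 3: dist=2252.9 km, bearing=236.6°
Leg 4: dist=13431.3 km, bearing=318.7°
Leg 5: dist=5133.6 km, bearing=88.3°
Total: 40749.0 km

Leg 1: φ1=0.6420071, φ2=0.9881915, Δφ=0.3461843, Δλ=-0.8485826 rad; a=sin²(Δφ/2)+cosφ1·cosφ2·sin²(Δλ/2)=0.1043431930; c=2·atan2(√a, √(1-a))=0.657841809; dist=6371·c=4191.110 ≈ 4191.1 km; running total=4191.1 km
Leg 1 bearing: y=sinΔλ·cosφ2=-0.41284008, x=cosφ1·sinφ2-sinφ1·cosφ2·cosΔλ=0.45098319; θ=atan2(y, x)=-42.4717° <0 so +360° → 317.5283° ≈ 317.5°
Leg 2: φ1=0.9881915, φ2=-1.3497067, Δφ=-2.3378982, Δλ=-4.9765987 rad; a=sin²(Δφ/2)+cosφ1·cosφ2·sin²(Δλ/2)=0.8915990915; c=2·atan2(√a, √(1-a))=2.470589268; dist=6371·c=15740.124 ≈ 15740.1 km; running total=19931.2 km
Leg 2 bearing: y=sinΔλ·cosφ2=0.21168318, x=cosφ1·sinφ2-sinφ1·cosφ2·cosΔλ=-0.58462880; θ=atan2(y, x)=160.0956° ≈ 160.1°
Leg 3: φ1=-1.3497067, φ2=-1.2768794, Δφ=0.0728274, Δλ=4.7802125 rad; a=sin²(Δφ/2)+cosφ1·cosφ2·sin²(Δλ/2)=0.0309375495; c=2·atan2(√a, √(1-a))=0.353621067; dist=6371·c=2252.920 ≈ 2252.9 km; running total=22184.1 km
Leg 3 bearing: y=sinΔλ·cosφ2=-0.28903734, x=cosφ1·sinφ2-sinφ1·cosφ2·cosΔλ=-0.19073303; θ=atan2(y, x)=-123.4204° <0 so +360° → 236.5796° ≈ 236.6°
Leg 4: φ1=-1.2768794, φ2=0.7434666, Δφ=2.0203460, Δλ=-0.8798013 rad; a=sin²(Δφ/2)+cosφ1·cosφ2·sin²(Δλ/2)=0.7559539559; c=2·atan2(√a, √(1-a))=2.108200632; dist=6371·c=13431.346 ≈ 13431.3 km; running total=35615.4 km
Leg 4 bearing: y=sinΔλ·cosφ2=-0.56726819, x=cosφ1·sinφ2-sinφ1·cosφ2·cosΔλ=0.64510239; θ=atan2(y, x)=-41.3267° <0 so +360° → 318.6733° ≈ 318.7°
Leg 5: φ1=0.7434666, φ2=0.5056376, Δφ=-0.2378290, Δλ=0.9687799 rad; a=sin²(Δφ/2)+cosφ1·cosφ2·sin²(Δλ/2)=0.1537263565; c=2·atan2(√a, √(1-a))=0.805782065; dist=6371·c=5133.638 ≈ 5133.6 km; running total=40749.0 km
Leg 5 bearing: y=sinΔλ·cosφ2=0.72106037, x=cosφ1·sinφ2-sinφ1·cosφ2·cosΔλ=0.02121778; θ=atan2(y, x)=88.3145° ≈ 88.3°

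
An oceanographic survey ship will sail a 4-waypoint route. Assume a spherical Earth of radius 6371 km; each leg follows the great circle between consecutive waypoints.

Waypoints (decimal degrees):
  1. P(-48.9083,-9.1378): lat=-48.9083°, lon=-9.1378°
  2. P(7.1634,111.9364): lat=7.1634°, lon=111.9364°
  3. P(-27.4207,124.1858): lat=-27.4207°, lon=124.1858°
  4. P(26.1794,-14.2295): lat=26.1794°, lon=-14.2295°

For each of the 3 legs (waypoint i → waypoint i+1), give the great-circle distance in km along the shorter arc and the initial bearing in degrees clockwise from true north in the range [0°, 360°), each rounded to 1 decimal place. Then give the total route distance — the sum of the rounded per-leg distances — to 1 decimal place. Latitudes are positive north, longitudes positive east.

Leg 1: dist=12843.5 km, bearing=109.7°
Leg 2: dist=4065.2 km, bearing=161.6°
Leg 3: dist=15904.8 km, bearing=277.9°
Total: 32813.5 km

Leg 1: φ1=-0.8536109, φ2=0.1250249, Δφ=0.9786358, Δλ=2.1131434 rad; a=sin²(Δφ/2)+cosφ1·cosφ2·sin²(Δλ/2)=0.7152896134; c=2·atan2(√a, √(1-a))=2.015930771; dist=6371·c=12843.495 ≈ 12843.5 km; running total=12843.5 km
Leg 1 bearing: y=sinΔλ·cosφ2=0.84981423, x=cosφ1·sinφ2-sinφ1·cosφ2·cosΔλ=-0.30400213; θ=atan2(y, x)=109.6835° ≈ 109.7°
Leg 2: φ1=0.1250249, φ2=-0.4785815, Δφ=-0.6036064, Δλ=0.2137924 rad; a=sin²(Δφ/2)+cosφ1·cosφ2·sin²(Δλ/2)=0.0983785792; c=2·atan2(√a, √(1-a))=0.638076730; dist=6371·c=4065.187 ≈ 4065.2 km; running total=16908.7 km
Leg 2 bearing: y=sinΔλ·cosφ2=0.18833023, x=cosφ1·sinφ2-sinφ1·cosφ2·cosΔλ=-0.56509527; θ=atan2(y, x)=161.5682° ≈ 161.6°
Leg 3: φ1=-0.4785815, φ2=0.4569167, Δφ=0.9354982, Δλ=-2.4158027 rad; a=sin²(Δφ/2)+cosφ1·cosφ2·sin²(Δλ/2)=0.8995023312; c=2·atan2(√a, √(1-a))=2.496434479; dist=6371·c=15904.784 ≈ 15904.8 km; running total=32813.5 km
Leg 3 bearing: y=sinΔλ·cosφ2=-0.59563948, x=cosφ1·sinφ2-sinφ1·cosφ2·cosΔλ=0.08249340; θ=atan2(y, x)=-82.1149° <0 so +360° → 277.8851° ≈ 277.9°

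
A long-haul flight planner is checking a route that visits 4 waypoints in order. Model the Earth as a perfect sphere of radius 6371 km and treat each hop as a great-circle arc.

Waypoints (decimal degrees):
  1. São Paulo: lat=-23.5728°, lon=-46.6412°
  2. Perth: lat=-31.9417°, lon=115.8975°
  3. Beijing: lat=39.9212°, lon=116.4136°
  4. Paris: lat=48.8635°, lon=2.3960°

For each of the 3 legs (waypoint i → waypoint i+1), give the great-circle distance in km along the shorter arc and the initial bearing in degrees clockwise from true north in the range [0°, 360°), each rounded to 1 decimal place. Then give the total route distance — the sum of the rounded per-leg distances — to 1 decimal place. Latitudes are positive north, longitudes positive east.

Leg 1: φ1=-0.4114230, φ2=-0.5574878, Δφ=-0.1460649, Δλ=2.8368355 rad; a=sin²(Δφ/2)+cosφ1·cosφ2·sin²(Δλ/2)=0.7651788402; c=2·atan2(√a, √(1-a))=2.129818742; dist=6371·c=13569.075 ≈ 13569.1 km; running total=13569.1 km
Leg 1 bearing: y=sinΔλ·cosφ2=0.25462829, x=cosφ1·sinφ2-sinφ1·cosφ2·cosΔλ=-0.80863166; θ=atan2(y, x)=162.5214° ≈ 162.5°
Leg 2: φ1=-0.5574878, φ2=0.6967564, Δφ=1.2542442, Δλ=0.0090076 rad; a=sin²(Δφ/2)+cosφ1·cosφ2·sin²(Δλ/2)=0.3443672813; c=2·atan2(√a, √(1-a))=1.254271998; dist=6371·c=7990.967 ≈ 7991.0 km; running total=21560.1 km
Leg 2 bearing: y=sinΔλ·cosφ2=0.00690812, x=cosφ1·sinφ2-sinφ1·cosφ2·cosΔλ=0.95029790; θ=atan2(y, x)=0.4165° ≈ 0.4°
Leg 3: φ1=0.6967564, φ2=0.8528290, Δφ=0.1560726, Δλ=-1.9899825 rad; a=sin²(Δφ/2)+cosφ1·cosφ2·sin²(Δλ/2)=0.3610166780; c=2·atan2(√a, √(1-a))=1.289119645; dist=6371·c=8212.981 ≈ 8213.0 km; running total=29773.1 km
Leg 3 bearing: y=sinΔλ·cosφ2=-0.60089838, x=cosφ1·sinφ2-sinφ1·cosφ2·cosΔλ=0.74943691; θ=atan2(y, x)=-38.7226° <0 so +360° → 321.2774° ≈ 321.3°

Leg 1: dist=13569.1 km, bearing=162.5°
Leg 2: dist=7991.0 km, bearing=0.4°
Leg 3: dist=8213.0 km, bearing=321.3°
Total: 29773.1 km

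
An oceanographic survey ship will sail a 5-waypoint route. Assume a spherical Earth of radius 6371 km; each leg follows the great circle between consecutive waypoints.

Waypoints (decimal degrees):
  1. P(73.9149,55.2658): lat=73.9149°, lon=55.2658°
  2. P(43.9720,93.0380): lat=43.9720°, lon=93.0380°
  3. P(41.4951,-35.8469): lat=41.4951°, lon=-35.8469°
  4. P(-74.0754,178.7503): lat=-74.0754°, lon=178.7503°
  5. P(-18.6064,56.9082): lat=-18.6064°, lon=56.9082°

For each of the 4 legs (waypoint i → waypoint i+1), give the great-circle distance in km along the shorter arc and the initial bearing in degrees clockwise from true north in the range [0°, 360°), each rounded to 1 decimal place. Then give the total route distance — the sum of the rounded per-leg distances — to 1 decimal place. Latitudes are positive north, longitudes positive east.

Leg 1: dist=3829.3 km, bearing=128.8°
Leg 2: dist=9230.7 km, bearing=324.0°
Leg 3: dist=15982.7 km, bearing=195.3°
Leg 4: dist=8921.6 km, bearing=234.8°
Total: 37964.3 km

Leg 1: φ1=1.2900584, φ2=0.7674562, Δφ=-0.5226022, Δλ=0.6592493 rad; a=sin²(Δφ/2)+cosφ1·cosφ2·sin²(Δλ/2)=0.0876300384; c=2·atan2(√a, √(1-a))=0.601054177; dist=6371·c=3829.316 ≈ 3829.3 km; running total=3829.3 km
Leg 1 bearing: y=sinΔλ·cosφ2=0.44082049, x=cosφ1·sinφ2-sinφ1·cosφ2·cosΔλ=-0.35423348; θ=atan2(y, x)=128.7846° ≈ 128.8°
Leg 2: φ1=0.7674562, φ2=0.7242261, Δφ=-0.0432301, Δλ=-2.2494659 rad; a=sin²(Δφ/2)+cosφ1·cosφ2·sin²(Δλ/2)=0.4391874758; c=2·atan2(√a, √(1-a))=1.448869405; dist=6371·c=9230.747 ≈ 9230.7 km; running total=13060.0 km
Leg 2 bearing: y=sinΔλ·cosφ2=-0.58303770, x=cosφ1·sinφ2-sinφ1·cosφ2·cosΔλ=0.80328973; θ=atan2(y, x)=-35.9726° <0 so +360° → 324.0274° ≈ 324.0°
Leg 3: φ1=0.7242261, φ2=-1.2928596, Δφ=-2.0170857, Δλ=3.7454277 rad; a=sin²(Δφ/2)+cosφ1·cosφ2·sin²(Δλ/2)=0.9031481919; c=2·atan2(√a, √(1-a))=2.508660178; dist=6371·c=15982.674 ≈ 15982.7 km; running total=29042.7 km
Leg 3 bearing: y=sinΔλ·cosφ2=-0.15578945, x=cosφ1·sinφ2-sinφ1·cosφ2·cosΔλ=-0.57062754; θ=atan2(y, x)=-164.7296° <0 so +360° → 195.2704° ≈ 195.3°
Leg 4: φ1=-1.2928596, φ2=-0.3247429, Δφ=0.9681167, Δλ=-2.1265458 rad; a=sin²(Δφ/2)+cosφ1·cosφ2·sin²(Δλ/2)=0.4151834141; c=2·atan2(√a, √(1-a))=1.400338892; dist=6371·c=8921.559 ≈ 8921.6 km; running total=37964.3 km
Leg 4 bearing: y=sinΔλ·cosφ2=-0.80510398, x=cosφ1·sinφ2-sinφ1·cosφ2·cosΔλ=-0.56835919; θ=atan2(y, x)=-125.2200° <0 so +360° → 234.7800° ≈ 234.8°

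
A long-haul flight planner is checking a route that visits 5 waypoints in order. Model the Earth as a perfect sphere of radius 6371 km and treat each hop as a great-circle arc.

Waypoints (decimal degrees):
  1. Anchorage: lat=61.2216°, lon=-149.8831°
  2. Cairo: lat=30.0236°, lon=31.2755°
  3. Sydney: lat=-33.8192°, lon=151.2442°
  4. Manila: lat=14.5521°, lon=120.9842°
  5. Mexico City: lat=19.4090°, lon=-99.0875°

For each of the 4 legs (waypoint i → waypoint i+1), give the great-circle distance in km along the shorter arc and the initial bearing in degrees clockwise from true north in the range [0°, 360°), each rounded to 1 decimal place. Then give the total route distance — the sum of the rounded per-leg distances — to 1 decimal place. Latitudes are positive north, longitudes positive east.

Leg 1: dist=9868.5 km, bearing=359.0°
Leg 2: dist=14414.0 km, bearing=110.9°
Leg 3: dist=6261.1 km, bearing=324.1°
Leg 4: dist=14228.4 km, bearing=50.4°
Total: 44772.0 km

Leg 1: φ1=1.0685185, φ2=0.5240107, Δφ=-0.5445078, Δλ=3.1618140 rad; a=sin²(Δφ/2)+cosφ1·cosφ2·sin²(Δλ/2)=0.4890918265; c=2·atan2(√a, √(1-a))=1.548978249; dist=6371·c=9868.540 ≈ 9868.5 km; running total=9868.5 km
Leg 1 bearing: y=sinΔλ·cosφ2=-0.01750687, x=cosφ1·sinφ2-sinφ1·cosφ2·cosΔλ=0.99960870; θ=atan2(y, x)=-1.0034° <0 so +360° → 358.9966° ≈ 359.0°
Leg 2: φ1=0.5240107, φ2=-0.5902564, Δφ=-1.1142671, Δλ=2.0938488 rad; a=sin²(Δφ/2)+cosφ1·cosφ2·sin²(Δλ/2)=0.8189028415; c=2·atan2(√a, √(1-a))=2.262442187; dist=6371·c=14414.019 ≈ 14414.0 km; running total=24282.5 km
Leg 2 bearing: y=sinΔλ·cosφ2=0.71971900, x=cosφ1·sinφ2-sinφ1·cosφ2·cosΔλ=-0.27424163; θ=atan2(y, x)=110.8588° ≈ 110.9°
Leg 3: φ1=-0.5902564, φ2=0.2539821, Δφ=0.8442384, Δλ=-0.5281366 rad; a=sin²(Δφ/2)+cosφ1·cosφ2·sin²(Δλ/2)=0.2226330461; c=2·atan2(√a, √(1-a))=0.982753206; dist=6371·c=6261.121 ≈ 6261.1 km; running total=30543.6 km
Leg 3 bearing: y=sinΔλ·cosφ2=-0.48775861, x=cosφ1·sinφ2-sinφ1·cosφ2·cosΔλ=0.67406367; θ=atan2(y, x)=-35.8898° <0 so +360° → 324.1102° ≈ 324.1°
Leg 4: φ1=0.2539821, φ2=0.3387510, Δφ=0.0847689, Δλ=-3.8409758 rad; a=sin²(Δφ/2)+cosφ1·cosφ2·sin²(Δλ/2)=0.8075505250; c=2·atan2(√a, √(1-a))=2.233310450; dist=6371·c=14228.421 ≈ 14228.4 km; running total=44772.0 km
Leg 4 bearing: y=sinΔλ·cosφ2=0.60716197, x=cosφ1·sinφ2-sinφ1·cosφ2·cosΔλ=0.50299607; θ=atan2(y, x)=50.3604° ≈ 50.4°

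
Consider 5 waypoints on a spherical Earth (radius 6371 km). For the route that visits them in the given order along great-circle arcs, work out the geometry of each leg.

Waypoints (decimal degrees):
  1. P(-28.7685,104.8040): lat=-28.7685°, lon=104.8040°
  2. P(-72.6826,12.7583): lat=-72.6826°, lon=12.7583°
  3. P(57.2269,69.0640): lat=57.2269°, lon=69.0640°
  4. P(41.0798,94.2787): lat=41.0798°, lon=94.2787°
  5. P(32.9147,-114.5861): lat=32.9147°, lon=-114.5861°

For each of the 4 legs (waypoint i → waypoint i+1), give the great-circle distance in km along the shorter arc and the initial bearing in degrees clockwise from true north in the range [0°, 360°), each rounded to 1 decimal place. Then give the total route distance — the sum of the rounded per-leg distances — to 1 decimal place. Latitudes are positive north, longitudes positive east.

Leg 1: φ1=-0.5021050, φ2=-1.2685507, Δφ=-0.7664456, Δλ=-1.6065005 rad; a=sin²(Δφ/2)+cosφ1·cosφ2·sin²(Δλ/2)=0.2749290652; c=2·atan2(√a, √(1-a))=1.103872118; dist=6371·c=7032.769 ≈ 7032.8 km; running total=7032.8 km
Leg 1 bearing: y=sinΔλ·cosφ2=-0.29747510, x=cosφ1·sinφ2-sinφ1·cosφ2·cosΔλ=-0.84195063; θ=atan2(y, x)=-160.5408° <0 so +360° → 199.4592° ≈ 199.5°
Leg 2: φ1=-1.2685507, φ2=0.9987978, Δφ=2.2673485, Δλ=0.9827199 rad; a=sin²(Δφ/2)+cosφ1·cosφ2·sin²(Δλ/2)=0.8566590349; c=2·atan2(√a, √(1-a))=2.365017617; dist=6371·c=15067.527 ≈ 15067.5 km; running total=22100.3 km
Leg 2 bearing: y=sinΔλ·cosφ2=0.45037788, x=cosφ1·sinφ2-sinφ1·cosφ2·cosΔλ=0.53697029; θ=atan2(y, x)=39.9879° ≈ 40.0°
Leg 3: φ1=0.9987978, φ2=0.7169778, Δφ=-0.2818201, Δλ=0.4400795 rad; a=sin²(Δφ/2)+cosφ1·cosφ2·sin²(Δλ/2)=0.0391640213; c=2·atan2(√a, √(1-a))=0.398428165; dist=6371·c=2538.386 ≈ 2538.4 km; running total=24638.7 km
Leg 3 bearing: y=sinΔλ·cosφ2=0.32112533, x=cosφ1·sinφ2-sinφ1·cosφ2·cosΔλ=-0.21771387; θ=atan2(y, x)=124.1362° ≈ 124.1°
Leg 4: φ1=0.7169778, φ2=0.5744699, Δφ=-0.1425079, Δλ=-3.6453785 rad; a=sin²(Δφ/2)+cosφ1·cosφ2·sin²(Δλ/2)=0.5985559113; c=2·atan2(√a, √(1-a))=1.769207396; dist=6371·c=11271.620 ≈ 11271.6 km; running total=35910.3 km
Leg 4 bearing: y=sinΔλ·cosφ2=0.40525454, x=cosφ1·sinφ2-sinφ1·cosφ2·cosΔλ=0.89270134; θ=atan2(y, x)=24.4164° ≈ 24.4°

Leg 1: dist=7032.8 km, bearing=199.5°
Leg 2: dist=15067.5 km, bearing=40.0°
Leg 3: dist=2538.4 km, bearing=124.1°
Leg 4: dist=11271.6 km, bearing=24.4°
Total: 35910.3 km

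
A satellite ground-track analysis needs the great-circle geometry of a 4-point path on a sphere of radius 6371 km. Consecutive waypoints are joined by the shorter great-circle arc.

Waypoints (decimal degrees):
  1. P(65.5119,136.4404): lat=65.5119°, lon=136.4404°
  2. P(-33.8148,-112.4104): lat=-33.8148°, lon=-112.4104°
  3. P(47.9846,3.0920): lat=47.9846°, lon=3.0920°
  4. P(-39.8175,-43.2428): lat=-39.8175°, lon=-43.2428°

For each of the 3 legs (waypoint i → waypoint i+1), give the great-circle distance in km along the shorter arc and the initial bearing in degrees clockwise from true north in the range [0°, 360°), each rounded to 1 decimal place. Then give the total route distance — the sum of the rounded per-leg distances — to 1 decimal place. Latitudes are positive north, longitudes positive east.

Leg 1: φ1=1.1433984, φ2=-0.5901796, Δφ=-1.7335780, Δλ=-4.3432658 rad; a=sin²(Δφ/2)+cosφ1·cosφ2·sin²(Δλ/2)=0.8153523854; c=2·atan2(√a, √(1-a))=2.253257386; dist=6371·c=14355.503 ≈ 14355.5 km; running total=14355.5 km
Leg 1 bearing: y=sinΔλ·cosφ2=0.77487869, x=cosφ1·sinφ2-sinφ1·cosφ2·cosΔλ=0.04212497; θ=atan2(y, x)=86.8883° ≈ 86.9°
Leg 2: φ1=-0.5901796, φ2=0.8374893, Δφ=1.4276689, Δλ=2.0158972 rad; a=sin²(Δφ/2)+cosφ1·cosφ2·sin²(Δλ/2)=0.8264494134; c=2·atan2(√a, √(1-a))=2.282201592; dist=6371·c=14539.906 ≈ 14539.9 km; running total=28895.4 km
Leg 2 bearing: y=sinΔλ·cosφ2=0.60411563, x=cosφ1·sinφ2-sinφ1·cosφ2·cosΔλ=0.45691074; θ=atan2(y, x)=52.8987° ≈ 52.9°
Leg 3: φ1=0.8374893, φ2=-0.6949465, Δφ=-1.5324357, Δλ=-0.8086948 rad; a=sin²(Δφ/2)+cosφ1·cosφ2·sin²(Δλ/2)=0.5603966988; c=2·atan2(√a, √(1-a))=1.691885420; dist=6371·c=10779.002 ≈ 10779.0 km; running total=39674.4 km
Leg 3 bearing: y=sinΔλ·cosφ2=-0.55562458, x=cosφ1·sinφ2-sinφ1·cosφ2·cosΔλ=-0.82261187; θ=atan2(y, x)=-145.9634° <0 so +360° → 214.0366° ≈ 214.0°

Leg 1: dist=14355.5 km, bearing=86.9°
Leg 2: dist=14539.9 km, bearing=52.9°
Leg 3: dist=10779.0 km, bearing=214.0°
Total: 39674.4 km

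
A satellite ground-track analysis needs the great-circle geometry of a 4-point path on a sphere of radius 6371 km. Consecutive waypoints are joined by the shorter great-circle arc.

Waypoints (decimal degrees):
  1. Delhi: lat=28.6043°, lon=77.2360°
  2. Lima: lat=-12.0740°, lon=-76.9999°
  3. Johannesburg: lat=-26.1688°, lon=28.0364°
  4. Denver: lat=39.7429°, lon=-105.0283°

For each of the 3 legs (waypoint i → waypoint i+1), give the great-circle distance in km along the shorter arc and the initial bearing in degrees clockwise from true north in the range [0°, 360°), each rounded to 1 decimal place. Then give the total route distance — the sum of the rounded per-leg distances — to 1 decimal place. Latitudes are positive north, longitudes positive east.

Leg 1: dist=16773.5 km, bearing=299.2°
Leg 2: dist=10873.1 km, bearing=119.0°
Leg 3: dist=15441.3 km, bearing=301.4°
Total: 43087.9 km

Leg 1: φ1=0.4992392, φ2=-0.2107311, Δφ=-0.7099703, Δλ=-2.6919243 rad; a=sin²(Δφ/2)+cosφ1·cosφ2·sin²(Δλ/2)=0.9366622578; c=2·atan2(√a, √(1-a))=2.632782028; dist=6371·c=16773.454 ≈ 16773.5 km; running total=16773.5 km
Leg 1 bearing: y=sinΔλ·cosφ2=-0.42505131, x=cosφ1·sinφ2-sinφ1·cosφ2·cosΔλ=0.23798251; θ=atan2(y, x)=-60.7559° <0 so +360° → 299.2441° ≈ 299.2°
Leg 2: φ1=-0.2107311, φ2=-0.4567317, Δφ=-0.2460007, Δλ=1.8332293 rad; a=sin²(Δφ/2)+cosφ1·cosφ2·sin²(Δλ/2)=0.5677192176; c=2·atan2(√a, √(1-a))=1.706652289; dist=6371·c=10873.082 ≈ 10873.1 km; running total=27646.6 km
Leg 2 bearing: y=sinΔλ·cosφ2=0.86676979, x=cosφ1·sinφ2-sinφ1·cosφ2·cosΔλ=-0.47996517; θ=atan2(y, x)=118.9751° ≈ 119.0°
Leg 3: φ1=-0.4567317, φ2=0.6936445, Δφ=1.1503762, Δλ=-2.3224171 rad; a=sin²(Δφ/2)+cosφ1·cosφ2·sin²(Δλ/2)=0.8765910548; c=2·atan2(√a, √(1-a))=2.423682516; dist=6371·c=15441.281 ≈ 15441.3 km; running total=43087.9 km
Leg 3 bearing: y=sinΔλ·cosφ2=-0.56176074, x=cosφ1·sinφ2-sinφ1·cosφ2·cosΔλ=0.34225953; θ=atan2(y, x)=-58.6476° <0 so +360° → 301.3524° ≈ 301.4°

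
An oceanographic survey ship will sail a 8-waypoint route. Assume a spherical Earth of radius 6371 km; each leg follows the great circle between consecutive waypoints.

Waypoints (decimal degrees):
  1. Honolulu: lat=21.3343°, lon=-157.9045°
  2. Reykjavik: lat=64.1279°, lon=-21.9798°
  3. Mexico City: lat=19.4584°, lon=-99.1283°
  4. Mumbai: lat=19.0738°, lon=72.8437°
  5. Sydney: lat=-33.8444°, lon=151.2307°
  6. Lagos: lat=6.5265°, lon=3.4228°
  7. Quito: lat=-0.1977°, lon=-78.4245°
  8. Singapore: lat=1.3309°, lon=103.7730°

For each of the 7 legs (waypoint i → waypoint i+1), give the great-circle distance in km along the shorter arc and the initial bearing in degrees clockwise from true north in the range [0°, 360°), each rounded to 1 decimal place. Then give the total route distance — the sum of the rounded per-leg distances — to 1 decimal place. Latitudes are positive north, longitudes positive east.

Leg 1: φ1=0.3723538, φ2=1.1192430, Δφ=0.7468892, Δλ=2.3723335 rad; a=sin²(Δφ/2)+cosφ1·cosφ2·sin²(Δλ/2)=0.4823339754; c=2·atan2(√a, √(1-a))=1.535456922; dist=6371·c=9782.396 ≈ 9782.4 km; running total=9782.4 km
Leg 1 bearing: y=sinΔλ·cosφ2=0.30353596, x=cosφ1·sinφ2-sinφ1·cosφ2·cosΔλ=0.95216467; θ=atan2(y, x)=17.6815° ≈ 17.7°
Leg 2: φ1=1.1192430, φ2=0.3396131, Δφ=-0.7796299, Δλ=-1.3464953 rad; a=sin²(Δφ/2)+cosφ1·cosφ2·sin²(Δλ/2)=0.3043759117; c=2·atan2(√a, √(1-a))=1.168808831; dist=6371·c=7446.481 ≈ 7446.5 km; running total=17228.9 km
Leg 2 bearing: y=sinΔλ·cosφ2=-0.91926420, x=cosφ1·sinφ2-sinφ1·cosφ2·cosΔλ=-0.04333806; θ=atan2(y, x)=-92.6992° <0 so +360° → 267.3008° ≈ 267.3°
Leg 3: φ1=0.3396131, φ2=0.3329006, Δφ=-0.0067125, Δλ=3.0014776 rad; a=sin²(Δφ/2)+cosφ1·cosφ2·sin²(Δλ/2)=0.8867625862; c=2·atan2(√a, √(1-a))=2.455181018; dist=6371·c=15641.958 ≈ 15642.0 km; running total=32870.9 km
Leg 3 bearing: y=sinΔλ·cosφ2=0.13198963, x=cosφ1·sinφ2-sinφ1·cosφ2·cosΔλ=0.61986897; θ=atan2(y, x)=12.0206° ≈ 12.0°
Leg 4: φ1=0.3329006, φ2=-0.5906962, Δφ=-0.9235968, Δλ=1.3681112 rad; a=sin²(Δφ/2)+cosφ1·cosφ2·sin²(Δλ/2)=0.5119941971; c=2·atan2(√a, √(1-a))=1.594787022; dist=6371·c=10160.388 ≈ 10160.4 km; running total=43031.3 km
Leg 4 bearing: y=sinΔλ·cosφ2=0.81355138, x=cosφ1·sinφ2-sinφ1·cosφ2·cosΔλ=-0.58099803; θ=atan2(y, x)=125.5325° ≈ 125.5°
Leg 5: φ1=-0.5906962, φ2=0.1139089, Δφ=0.7046051, Δλ=-2.5797345 rad; a=sin²(Δφ/2)+cosφ1·cosφ2·sin²(Δλ/2)=0.8808088192; c=2·atan2(√a, √(1-a))=2.436602046; dist=6371·c=15523.592 ≈ 15523.6 km; running total=58554.9 km
Leg 5 bearing: y=sinΔλ·cosφ2=-0.52930699, x=cosφ1·sinφ2-sinφ1·cosφ2·cosΔλ=-0.37386185; θ=atan2(y, x)=-125.2345° <0 so +360° → 234.7655° ≈ 234.8°
Leg 6: φ1=0.1139089, φ2=-0.0034505, Δφ=-0.1173594, Δλ=-1.4285049 rad; a=sin²(Δφ/2)+cosφ1·cosφ2·sin²(Δλ/2)=0.4297501376; c=2·atan2(√a, √(1-a))=1.429830199; dist=6371·c=9109.448 ≈ 9109.4 km; running total=67664.3 km
Leg 6 bearing: y=sinΔλ·cosφ2=-0.98988775, x=cosφ1·sinφ2-sinφ1·cosφ2·cosΔλ=-0.01954677; θ=atan2(y, x)=-91.1312° <0 so +360° → 268.8688° ≈ 268.9°
Leg 7: φ1=-0.0034505, φ2=0.0232286, Δφ=0.0266791, Δλ=3.1799463 rad; a=sin²(Δφ/2)+cosφ1·cosφ2·sin²(Δλ/2)=0.9995346068; c=2·atan2(√a, √(1-a))=3.098443357; dist=6371·c=19740.183 ≈ 19740.2 km; running total=87404.5 km
Leg 7 bearing: y=sinΔλ·cosφ2=-0.03833386, x=cosφ1·sinφ2-sinφ1·cosφ2·cosΔλ=0.01977932; θ=atan2(y, x)=-62.7074° <0 so +360° → 297.2926° ≈ 297.3°

Leg 1: dist=9782.4 km, bearing=17.7°
Leg 2: dist=7446.5 km, bearing=267.3°
Leg 3: dist=15642.0 km, bearing=12.0°
Leg 4: dist=10160.4 km, bearing=125.5°
Leg 5: dist=15523.6 km, bearing=234.8°
Leg 6: dist=9109.4 km, bearing=268.9°
Leg 7: dist=19740.2 km, bearing=297.3°
Total: 87404.5 km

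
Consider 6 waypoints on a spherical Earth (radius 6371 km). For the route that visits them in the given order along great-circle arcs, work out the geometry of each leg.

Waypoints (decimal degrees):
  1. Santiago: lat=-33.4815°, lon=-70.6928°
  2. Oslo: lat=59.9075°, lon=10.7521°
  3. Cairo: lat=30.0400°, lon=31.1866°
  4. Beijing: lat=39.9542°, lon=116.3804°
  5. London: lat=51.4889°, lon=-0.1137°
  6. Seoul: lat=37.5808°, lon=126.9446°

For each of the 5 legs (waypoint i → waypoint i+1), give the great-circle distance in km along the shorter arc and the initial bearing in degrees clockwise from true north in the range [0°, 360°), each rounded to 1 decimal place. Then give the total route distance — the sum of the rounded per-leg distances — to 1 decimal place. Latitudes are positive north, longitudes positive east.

Leg 1: dist=12734.7 km, bearing=33.0°
Leg 2: dist=3655.4 km, bearing=146.2°
Leg 3: dist=7544.3 km, bearing=55.6°
Leg 4: dist=8135.9 km, bearing=324.4°
Leg 5: dist=8855.4 km, bearing=40.0°
Total: 40925.7 km

Leg 1: φ1=-0.5843624, φ2=1.0455831, Δφ=1.6299455, Δλ=1.4214817 rad; a=sin²(Δφ/2)+cosφ1·cosφ2·sin²(Δλ/2)=0.7075505239; c=2·atan2(√a, √(1-a))=1.998850196; dist=6371·c=12734.675 ≈ 12734.7 km; running total=12734.7 km
Leg 1 bearing: y=sinΔλ·cosφ2=0.49581857, x=cosφ1·sinφ2-sinφ1·cosφ2·cosΔλ=0.76279425; θ=atan2(y, x)=33.0240° ≈ 33.0°
Leg 2: φ1=1.0455831, φ2=0.5242969, Δφ=-0.5212862, Δλ=0.3566493 rad; a=sin²(Δφ/2)+cosφ1·cosφ2·sin²(Δλ/2)=0.0800672122; c=2·atan2(√a, √(1-a))=0.573760804; dist=6371·c=3655.430 ≈ 3655.4 km; running total=16390.1 km
Leg 2 bearing: y=sinΔλ·cosφ2=0.30223901, x=cosφ1·sinφ2-sinφ1·cosφ2·cosΔλ=-0.45086295; θ=atan2(y, x)=146.1638° ≈ 146.2°
Leg 3: φ1=0.5242969, φ2=0.6973323, Δφ=0.1730354, Δλ=1.4869123 rad; a=sin²(Δφ/2)+cosφ1·cosφ2·sin²(Δλ/2)=0.3114624366; c=2·atan2(√a, √(1-a))=1.184160056; dist=6371·c=7544.284 ≈ 7544.3 km; running total=23934.4 km
Leg 3 bearing: y=sinΔλ·cosφ2=0.76386265, x=cosφ1·sinφ2-sinφ1·cosφ2·cosΔλ=0.52376350; θ=atan2(y, x)=55.5624° ≈ 55.6°
Leg 4: φ1=0.6973323, φ2=0.8986508, Δφ=0.2013185, Δλ=-2.0332056 rad; a=sin²(Δφ/2)+cosφ1·cosφ2·sin²(Δλ/2)=0.3552183090; c=2·atan2(√a, √(1-a))=1.277025681; dist=6371·c=8135.931 ≈ 8135.9 km; running total=32070.3 km
Leg 4 bearing: y=sinΔλ·cosφ2=-0.55727402, x=cosφ1·sinφ2-sinφ1·cosφ2·cosΔλ=0.77820223; θ=atan2(y, x)=-35.6066° <0 so +360° → 324.3934° ≈ 324.4°
Leg 5: φ1=0.8986508, φ2=0.6559087, Δφ=-0.2427421, Δλ=2.2175857 rad; a=sin²(Δφ/2)+cosφ1·cosφ2·sin²(Δλ/2)=0.4100744266; c=2·atan2(√a, √(1-a))=1.389961198; dist=6371·c=8855.443 ≈ 8855.4 km; running total=40925.7 km
Leg 5 bearing: y=sinΔλ·cosφ2=0.63242828, x=cosφ1·sinφ2-sinφ1·cosφ2·cosΔλ=0.75345075; θ=atan2(y, x)=40.0093° ≈ 40.0°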